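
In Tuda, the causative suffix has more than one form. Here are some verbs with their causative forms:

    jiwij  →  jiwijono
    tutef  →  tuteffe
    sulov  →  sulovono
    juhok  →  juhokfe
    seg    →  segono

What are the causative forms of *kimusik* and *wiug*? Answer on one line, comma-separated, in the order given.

kimusikfe, wiugono

The pattern is voicing of the final consonant: -fe when the stem ends in a voiceless consonant (*tutef*, *juhok*); -ono when the stem ends in a voiced consonant (*jiwij*, *sulov*, *seg*).
*kimusik*: final consonant = /k/, voiceless → -fe → *kimusikfe*.
*wiug* — final consonant /g/ (voiced) → -ono → *wiugono*.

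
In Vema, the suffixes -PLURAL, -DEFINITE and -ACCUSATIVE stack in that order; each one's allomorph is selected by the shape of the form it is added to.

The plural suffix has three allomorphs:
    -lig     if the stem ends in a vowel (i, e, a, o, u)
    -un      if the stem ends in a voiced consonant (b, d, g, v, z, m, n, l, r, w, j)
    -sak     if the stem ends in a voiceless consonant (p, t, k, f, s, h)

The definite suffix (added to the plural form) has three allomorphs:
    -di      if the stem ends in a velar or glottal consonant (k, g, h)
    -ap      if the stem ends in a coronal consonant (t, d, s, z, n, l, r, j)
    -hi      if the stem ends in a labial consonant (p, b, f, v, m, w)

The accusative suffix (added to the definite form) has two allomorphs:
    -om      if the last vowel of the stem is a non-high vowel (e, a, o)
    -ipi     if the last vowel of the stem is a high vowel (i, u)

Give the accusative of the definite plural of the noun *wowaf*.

*wowaf*: final sound = /f/, a voiceless consonant → -sak → *wowafsak*.
The plural form *wowafsak*: final consonant = /k/, velar/glottal → -di → *wowafsakdi*.
Since the last vowel of the definite form *wowafsakdi* is /i/ (a high vowel), it takes -ipi, giving *wowafsakdiipi*.

wowafsakdiipi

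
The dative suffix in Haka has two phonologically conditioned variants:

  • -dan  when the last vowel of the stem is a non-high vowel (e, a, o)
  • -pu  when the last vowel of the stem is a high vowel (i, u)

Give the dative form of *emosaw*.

*emosaw* — last vowel /a/ (a non-high vowel) → -dan → *emosawdan*.

emosawdan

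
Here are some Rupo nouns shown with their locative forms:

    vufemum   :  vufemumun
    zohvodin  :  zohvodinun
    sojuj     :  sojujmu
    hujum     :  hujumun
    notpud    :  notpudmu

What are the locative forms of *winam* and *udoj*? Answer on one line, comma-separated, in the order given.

winamun, udojmu

Looking at the final consonant of each stem: -un when the stem ends in a nasal (*vufemum*, *zohvodin*, *hujum*); -mu when the stem ends in a non-nasal consonant (*sojuj*, *notpud*).
*winam* — final consonant /m/ (a nasal) → -un → *winamun*.
*udoj*: final consonant = /j/, non-nasal → -mu → *udojmu*.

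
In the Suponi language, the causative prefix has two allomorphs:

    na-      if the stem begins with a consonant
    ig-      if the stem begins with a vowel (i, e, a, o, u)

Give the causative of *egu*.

*egu*: first sound = /e/, a vowel → ig- → *igegu*.

igegu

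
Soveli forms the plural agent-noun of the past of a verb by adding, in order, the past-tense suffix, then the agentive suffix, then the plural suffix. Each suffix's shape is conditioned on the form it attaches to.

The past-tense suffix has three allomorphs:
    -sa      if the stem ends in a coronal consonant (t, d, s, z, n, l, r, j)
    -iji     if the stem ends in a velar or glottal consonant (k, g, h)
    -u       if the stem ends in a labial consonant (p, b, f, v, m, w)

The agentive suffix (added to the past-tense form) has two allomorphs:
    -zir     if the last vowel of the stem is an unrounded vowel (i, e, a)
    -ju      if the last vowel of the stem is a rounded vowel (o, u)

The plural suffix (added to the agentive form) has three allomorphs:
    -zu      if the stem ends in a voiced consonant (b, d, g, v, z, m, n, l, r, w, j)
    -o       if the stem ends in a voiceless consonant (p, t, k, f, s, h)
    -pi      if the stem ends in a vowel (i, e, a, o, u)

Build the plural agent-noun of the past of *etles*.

etlessazirzu

*etles* — final consonant /s/ (coronal) → -sa → *etlessa*.
Since the last vowel of the past-tense form *etlessa* is /a/ (an unrounded vowel), it takes -zir, giving *etlessazir*.
The agentive form *etlessazir*: final sound = /r/, a voiced consonant → -zu → *etlessazirzu*.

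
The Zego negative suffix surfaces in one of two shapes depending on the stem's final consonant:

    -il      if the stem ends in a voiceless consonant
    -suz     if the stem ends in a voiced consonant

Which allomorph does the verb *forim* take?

-suz

*forim*: final consonant = /m/, voiced → -suz.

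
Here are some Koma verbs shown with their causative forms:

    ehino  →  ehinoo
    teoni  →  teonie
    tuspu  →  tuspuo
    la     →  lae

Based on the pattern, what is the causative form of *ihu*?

Looking at the last vowel of each stem: -o when the last vowel of the stem is a rounded vowel (*ehino*, *tuspu*); -e when the last vowel of the stem is an unrounded vowel (*teoni*, *la*).
Since the last vowel of *ihu* is /u/ (a rounded vowel), it takes -o, giving *ihuo*.

ihuo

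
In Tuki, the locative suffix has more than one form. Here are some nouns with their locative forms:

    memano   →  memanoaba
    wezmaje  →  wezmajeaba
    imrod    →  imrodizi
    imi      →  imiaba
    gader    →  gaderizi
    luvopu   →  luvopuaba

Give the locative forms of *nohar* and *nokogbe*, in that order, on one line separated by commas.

noharizi, nokogbeaba

The suffix is conditioned by the final sound: -izi when the stem ends in a consonant (*imrod*, *gader*); -aba when the stem ends in a vowel (*memano*, *wezmaje*, *imi*, *luvopu*).
*nohar* — final sound /r/ (a consonant) → -izi → *noharizi*.
*nokogbe*: final sound = /e/, a vowel → -aba → *nokogbeaba*.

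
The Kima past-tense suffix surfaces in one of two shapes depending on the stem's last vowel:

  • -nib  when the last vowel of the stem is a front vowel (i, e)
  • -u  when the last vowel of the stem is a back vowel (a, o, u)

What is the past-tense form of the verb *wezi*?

*wezi* — last vowel /i/ (a front vowel) → -nib → *wezinib*.

wezinib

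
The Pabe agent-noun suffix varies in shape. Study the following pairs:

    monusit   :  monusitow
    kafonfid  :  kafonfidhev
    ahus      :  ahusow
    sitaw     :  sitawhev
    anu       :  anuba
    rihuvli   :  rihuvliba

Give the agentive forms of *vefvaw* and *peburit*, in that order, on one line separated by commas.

vefvawhev, peburitow

The alternation tracks the final sound of the stem — -ow when the stem ends in a voiceless consonant (*monusit*, *ahus*); -hev when the stem ends in a voiced consonant (*kafonfid*, *sitaw*); -ba when the stem ends in a vowel (*anu*, *rihuvli*).
Since the final sound of *vefvaw* is /w/ (a voiced consonant), it takes -hev, giving *vefvawhev*.
*peburit* — final sound /t/ (a voiceless consonant) → -ow → *peburitow*.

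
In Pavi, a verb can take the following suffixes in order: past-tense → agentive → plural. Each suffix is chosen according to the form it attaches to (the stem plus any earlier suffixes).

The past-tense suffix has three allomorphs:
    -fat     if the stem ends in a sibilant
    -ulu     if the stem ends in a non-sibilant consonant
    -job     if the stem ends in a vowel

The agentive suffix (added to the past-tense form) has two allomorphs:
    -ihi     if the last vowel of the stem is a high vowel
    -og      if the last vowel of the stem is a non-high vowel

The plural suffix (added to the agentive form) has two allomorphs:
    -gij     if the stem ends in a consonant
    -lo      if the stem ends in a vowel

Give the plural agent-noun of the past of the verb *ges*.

Since the final sound of *ges* is /s/ (a sibilant), it takes -fat, giving *gesfat*.
The last vowel of the past-tense form *gesfat* is /a/, which is a non-high vowel, so the agentive suffix is -og, giving *gesfatog*.
The agentive form *gesfatog* — final sound /g/ (a consonant) → -gij → *gesfatoggij*.

gesfatoggij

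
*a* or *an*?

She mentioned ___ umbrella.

an

The indefinite article is chosen by the initial *sound* of the following word, not its spelling.
*umbrella* begins with the sound /ʌ/ (u pronounced /ʌ/) — a vowel sound.
So the article is *an*: She mentioned an umbrella.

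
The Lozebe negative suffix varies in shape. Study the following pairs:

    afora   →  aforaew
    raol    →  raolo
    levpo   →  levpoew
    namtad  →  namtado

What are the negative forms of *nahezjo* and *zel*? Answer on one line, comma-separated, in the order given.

The suffix is conditioned by the final sound: -o when the stem ends in a consonant (*raol*, *namtad*); -ew when the stem ends in a vowel (*afora*, *levpo*).
*nahezjo* — final sound /o/ (a vowel) → -ew → *nahezjoew*.
The final sound of *zel* is /l/, which is a consonant, so the suffix is -o, giving *zelo*.

nahezjoew, zelo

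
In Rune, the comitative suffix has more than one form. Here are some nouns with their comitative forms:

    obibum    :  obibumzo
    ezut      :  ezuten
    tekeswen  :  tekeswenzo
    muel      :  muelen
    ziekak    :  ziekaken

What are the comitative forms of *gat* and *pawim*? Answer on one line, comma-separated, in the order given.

Looking at the final consonant of each stem: -zo when the stem ends in a nasal (*obibum*, *tekeswen*); -en when the stem ends in a non-nasal consonant (*ezut*, *muel*, *ziekak*).
*gat* — final consonant /t/ (non-nasal) → -en → *gaten*.
*pawim* — final consonant /m/ (a nasal) → -zo → *pawimzo*.

gaten, pawimzo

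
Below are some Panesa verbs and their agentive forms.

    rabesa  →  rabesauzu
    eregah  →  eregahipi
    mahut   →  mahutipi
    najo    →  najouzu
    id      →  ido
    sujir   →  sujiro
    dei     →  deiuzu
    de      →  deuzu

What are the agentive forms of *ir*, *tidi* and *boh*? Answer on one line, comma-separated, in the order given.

iro, tidiuzu, bohipi

Looking at the final sound of each stem: -ipi when the stem ends in a voiceless consonant (*eregah*, *mahut*); -o when the stem ends in a voiced consonant (*id*, *sujir*); -uzu when the stem ends in a vowel (*rabesa*, *najo*, *dei*, *de*).
The final sound of *ir* is /r/, which is a voiced consonant, so the suffix is -o, giving *iro*.
The final sound of *tidi* is /i/, which is a vowel, so the suffix is -uzu, giving *tidiuzu*.
*boh* — final sound /h/ (a voiceless consonant) → -ipi → *bohipi*.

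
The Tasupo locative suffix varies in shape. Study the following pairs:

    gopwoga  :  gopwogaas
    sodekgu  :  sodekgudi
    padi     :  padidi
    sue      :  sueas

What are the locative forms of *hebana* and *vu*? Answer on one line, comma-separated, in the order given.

hebanaas, vudi

Looking at the last vowel of each stem: -di when the last vowel of the stem is a high vowel (*sodekgu*, *padi*); -as when the last vowel of the stem is a non-high vowel (*gopwoga*, *sue*).
Since the last vowel of *hebana* is /a/ (a non-high vowel), it takes -as, giving *hebanaas*.
The last vowel of *vu* is /u/, which is a high vowel, so the suffix is -di, giving *vudi*.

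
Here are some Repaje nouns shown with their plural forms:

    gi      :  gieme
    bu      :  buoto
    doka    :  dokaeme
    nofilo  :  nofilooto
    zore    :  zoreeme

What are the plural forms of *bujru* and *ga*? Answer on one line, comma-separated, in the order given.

bujruoto, gaeme

The pattern is rounding harmony: -oto when the last vowel of the stem is a rounded vowel (*bu*, *nofilo*); -eme when the last vowel of the stem is an unrounded vowel (*gi*, *doka*, *zore*).
*bujru* — last vowel /u/ (a rounded vowel) → -oto → *bujruoto*.
*ga*: last vowel = /a/, an unrounded vowel → -eme → *gaeme*.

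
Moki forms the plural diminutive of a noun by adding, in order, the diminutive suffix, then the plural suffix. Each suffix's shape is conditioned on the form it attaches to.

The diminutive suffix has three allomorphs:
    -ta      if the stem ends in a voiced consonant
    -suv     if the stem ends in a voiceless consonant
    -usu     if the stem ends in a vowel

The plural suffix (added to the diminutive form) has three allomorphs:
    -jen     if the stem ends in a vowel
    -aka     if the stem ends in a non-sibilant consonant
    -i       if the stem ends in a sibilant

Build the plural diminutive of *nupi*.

nupiusujen

*nupi* — final sound /i/ (a vowel) → -usu → *nupiusu*.
The diminutive form *nupiusu* — final sound /u/ (a vowel) → -jen → *nupiusujen*.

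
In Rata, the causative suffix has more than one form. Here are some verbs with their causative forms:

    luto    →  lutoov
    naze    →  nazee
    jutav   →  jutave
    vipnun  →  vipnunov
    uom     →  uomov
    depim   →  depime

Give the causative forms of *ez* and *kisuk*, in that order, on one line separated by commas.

The pattern is rounding harmony: -ov when the last vowel of the stem is a rounded vowel (*luto*, *vipnun*, *uom*); -e when the last vowel of the stem is an unrounded vowel (*naze*, *jutav*, *depim*).
*ez* — last vowel /e/ (an unrounded vowel) → -e → *eze*.
The last vowel of *kisuk* is /u/, which is a rounded vowel, so the suffix is -ov, giving *kisukov*.

eze, kisukov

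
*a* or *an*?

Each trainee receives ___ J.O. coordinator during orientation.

The indefinite article is chosen by the initial *sound* of the following word, not its spelling.
The initialism *J.O.* is read letter by letter; the first letter, J, is pronounced /dʒeɪ/, which begins with a consonant sound.
So the article is *a*: Each trainee receives a J.O. coordinator during orientation.

a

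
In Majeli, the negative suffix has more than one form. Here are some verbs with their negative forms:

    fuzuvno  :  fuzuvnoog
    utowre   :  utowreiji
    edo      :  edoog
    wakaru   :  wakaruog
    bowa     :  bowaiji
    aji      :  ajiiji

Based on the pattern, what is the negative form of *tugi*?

tugiiji

The suffix is conditioned by the last vowel: -og when the last vowel of the stem is a rounded vowel (*fuzuvno*, *edo*, *wakaru*); -iji when the last vowel of the stem is an unrounded vowel (*utowre*, *bowa*, *aji*).
*tugi* — last vowel /i/ (an unrounded vowel) → -iji → *tugiiji*.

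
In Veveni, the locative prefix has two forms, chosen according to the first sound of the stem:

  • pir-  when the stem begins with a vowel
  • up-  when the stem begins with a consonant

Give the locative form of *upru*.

pirupru

The first sound of *upru* is /u/, which is a vowel, so the prefix is pir-, giving *pirupru*.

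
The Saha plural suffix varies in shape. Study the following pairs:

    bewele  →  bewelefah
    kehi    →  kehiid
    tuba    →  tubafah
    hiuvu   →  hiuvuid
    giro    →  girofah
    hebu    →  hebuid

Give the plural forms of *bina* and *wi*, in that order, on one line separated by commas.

binafah, wiid

The pattern is height harmony: -id when the last vowel of the stem is a high vowel (*kehi*, *hiuvu*, *hebu*); -fah when the last vowel of the stem is a non-high vowel (*bewele*, *tuba*, *giro*).
The last vowel of *bina* is /a/, which is a non-high vowel, so the suffix is -fah, giving *binafah*.
Since the last vowel of *wi* is /i/ (a high vowel), it takes -id, giving *wiid*.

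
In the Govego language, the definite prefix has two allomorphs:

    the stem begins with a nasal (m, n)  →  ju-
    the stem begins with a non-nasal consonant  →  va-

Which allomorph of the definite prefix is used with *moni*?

ju-

Since the first consonant of *moni* is /m/ (a nasal), it takes ju-.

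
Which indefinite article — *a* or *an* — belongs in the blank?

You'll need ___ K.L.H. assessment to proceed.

a

The indefinite article is chosen by the initial *sound* of the following word, not its spelling.
The initialism *K.L.H.* is read letter by letter; the first letter, K, is pronounced /keɪ/, which begins with a consonant sound.
So the article is *a*: You'll need a K.L.H. assessment to proceed.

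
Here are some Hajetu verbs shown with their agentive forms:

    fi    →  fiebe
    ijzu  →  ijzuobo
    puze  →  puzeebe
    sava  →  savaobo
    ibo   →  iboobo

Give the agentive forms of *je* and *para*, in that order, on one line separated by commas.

The pattern is front/back vowel harmony: -ebe when the last vowel of the stem is a front vowel (*fi*, *puze*); -obo when the last vowel of the stem is a back vowel (*ijzu*, *sava*, *ibo*).
Since the last vowel of *je* is /e/ (a front vowel), it takes -ebe, giving *jeebe*.
Since the last vowel of *para* is /a/ (a back vowel), it takes -obo, giving *paraobo*.

jeebe, paraobo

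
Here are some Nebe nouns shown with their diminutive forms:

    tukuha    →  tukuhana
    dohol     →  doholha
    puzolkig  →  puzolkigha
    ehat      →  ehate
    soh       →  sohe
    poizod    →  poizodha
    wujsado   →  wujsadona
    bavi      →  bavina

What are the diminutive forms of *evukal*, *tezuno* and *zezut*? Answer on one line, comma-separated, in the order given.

evukalha, tezunona, zezute

The alternation tracks the final sound of the stem — -e when the stem ends in a voiceless consonant (*ehat*, *soh*); -ha when the stem ends in a voiced consonant (*dohol*, *puzolkig*, *poizod*); -na when the stem ends in a vowel (*tukuha*, *wujsado*, *bavi*).
*evukal* — final sound /l/ (a voiced consonant) → -ha → *evukalha*.
*tezuno* — final sound /o/ (a vowel) → -na → *tezunona*.
*zezut* — final sound /t/ (a voiceless consonant) → -e → *zezute*.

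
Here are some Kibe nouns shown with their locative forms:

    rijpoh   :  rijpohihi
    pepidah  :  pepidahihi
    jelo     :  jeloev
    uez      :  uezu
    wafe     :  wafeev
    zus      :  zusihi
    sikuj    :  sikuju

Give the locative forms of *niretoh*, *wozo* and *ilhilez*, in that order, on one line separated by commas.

The alternation tracks the final sound of the stem — -ihi when the stem ends in a voiceless consonant (*rijpoh*, *pepidah*, *zus*); -u when the stem ends in a voiced consonant (*uez*, *sikuj*); -ev when the stem ends in a vowel (*jelo*, *wafe*).
Since the final sound of *niretoh* is /h/ (a voiceless consonant), it takes -ihi, giving *niretohihi*.
The final sound of *wozo* is /o/, which is a vowel, so the suffix is -ev, giving *wozoev*.
*ilhilez* — final sound /z/ (a voiced consonant) → -u → *ilhilezu*.

niretohihi, wozoev, ilhilezu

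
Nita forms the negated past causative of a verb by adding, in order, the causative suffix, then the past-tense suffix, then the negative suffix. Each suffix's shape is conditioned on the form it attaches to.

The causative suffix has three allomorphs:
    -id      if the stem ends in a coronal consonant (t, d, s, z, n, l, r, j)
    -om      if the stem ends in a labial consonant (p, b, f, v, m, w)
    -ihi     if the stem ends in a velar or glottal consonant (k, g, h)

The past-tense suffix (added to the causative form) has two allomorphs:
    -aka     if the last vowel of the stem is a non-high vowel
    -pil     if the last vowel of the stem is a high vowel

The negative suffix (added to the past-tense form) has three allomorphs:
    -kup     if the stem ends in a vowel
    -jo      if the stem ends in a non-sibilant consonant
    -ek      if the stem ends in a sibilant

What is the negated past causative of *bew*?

The final consonant of *bew* is /w/, which is labial, so the causative suffix is -om, giving *bewom*.
The causative form *bewom* — last vowel /o/ (a non-high vowel) → -aka → *bewomaka*.
The past-tense form *bewomaka* — final sound /a/ (a vowel) → -kup → *bewomakakup*.

bewomakakup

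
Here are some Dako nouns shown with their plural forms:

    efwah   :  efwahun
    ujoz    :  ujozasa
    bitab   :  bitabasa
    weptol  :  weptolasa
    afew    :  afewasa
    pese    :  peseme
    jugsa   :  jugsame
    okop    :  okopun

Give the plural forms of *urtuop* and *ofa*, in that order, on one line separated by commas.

The pattern is voicing of the final sound: -un when the stem ends in a voiceless consonant (*efwah*, *okop*); -asa when the stem ends in a voiced consonant (*ujoz*, *bitab*, *weptol*, *afew*); -me when the stem ends in a vowel (*pese*, *jugsa*).
The final sound of *urtuop* is /p/, which is a voiceless consonant, so the suffix is -un, giving *urtuopun*.
The final sound of *ofa* is /a/, which is a vowel, so the suffix is -me, giving *ofame*.

urtuopun, ofame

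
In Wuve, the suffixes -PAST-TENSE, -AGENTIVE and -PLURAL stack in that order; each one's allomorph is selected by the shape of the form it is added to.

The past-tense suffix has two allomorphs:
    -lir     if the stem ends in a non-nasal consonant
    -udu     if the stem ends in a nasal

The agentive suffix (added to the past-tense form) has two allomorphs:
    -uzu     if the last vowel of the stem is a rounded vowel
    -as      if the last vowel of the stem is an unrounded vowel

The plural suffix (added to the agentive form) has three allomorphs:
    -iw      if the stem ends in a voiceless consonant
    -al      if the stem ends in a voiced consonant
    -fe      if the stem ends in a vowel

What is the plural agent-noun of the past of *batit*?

batitlirasiw

Since the final consonant of *batit* is /t/ (non-nasal), it takes -lir, giving *batitlir*.
The past-tense form *batitlir*: last vowel = /i/, an unrounded vowel → -as → *batitliras*.
The final sound of the agentive form *batitliras* is /s/, which is a voiceless consonant, so the plural suffix is -iw, giving *batitlirasiw*.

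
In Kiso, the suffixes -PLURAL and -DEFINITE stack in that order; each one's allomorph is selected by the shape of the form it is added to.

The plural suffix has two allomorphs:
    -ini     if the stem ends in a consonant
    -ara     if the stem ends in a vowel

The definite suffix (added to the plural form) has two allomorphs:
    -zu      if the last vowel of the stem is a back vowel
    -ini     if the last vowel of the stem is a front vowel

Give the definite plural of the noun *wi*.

*wi* — final sound /i/ (a vowel) → -ara → *wiara*.
The plural form *wiara* — last vowel /a/ (a back vowel) → -zu → *wiarazu*.

wiarazu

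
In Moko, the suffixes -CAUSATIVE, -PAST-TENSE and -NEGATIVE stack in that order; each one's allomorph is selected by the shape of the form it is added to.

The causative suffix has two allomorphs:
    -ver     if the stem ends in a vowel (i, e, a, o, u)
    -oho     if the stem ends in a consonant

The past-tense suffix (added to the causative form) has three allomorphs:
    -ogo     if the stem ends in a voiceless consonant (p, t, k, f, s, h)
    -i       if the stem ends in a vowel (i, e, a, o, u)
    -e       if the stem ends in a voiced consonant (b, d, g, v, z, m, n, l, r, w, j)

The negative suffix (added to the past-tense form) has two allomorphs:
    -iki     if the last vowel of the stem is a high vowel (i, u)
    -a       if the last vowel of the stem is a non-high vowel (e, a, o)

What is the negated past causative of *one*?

The final sound of *one* is /e/, which is a vowel, so the causative suffix is -ver, giving *onever*.
The causative form *onever* — final sound /r/ (a voiced consonant) → -e → *onevere*.
Since the last vowel of the past-tense form *onevere* is /e/ (a non-high vowel), it takes -a, giving *oneverea*.

oneverea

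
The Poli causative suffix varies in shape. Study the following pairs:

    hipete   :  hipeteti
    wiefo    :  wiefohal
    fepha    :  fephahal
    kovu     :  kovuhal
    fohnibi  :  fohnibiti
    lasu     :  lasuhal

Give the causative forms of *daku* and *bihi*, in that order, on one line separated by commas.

Looking at the last vowel of each stem: -ti when the last vowel of the stem is a front vowel (*hipete*, *fohnibi*); -hal when the last vowel of the stem is a back vowel (*wiefo*, *fepha*, *kovu*, *lasu*).
The last vowel of *daku* is /u/, which is a back vowel, so the suffix is -hal, giving *dakuhal*.
*bihi* — last vowel /i/ (a front vowel) → -ti → *bihiti*.

dakuhal, bihiti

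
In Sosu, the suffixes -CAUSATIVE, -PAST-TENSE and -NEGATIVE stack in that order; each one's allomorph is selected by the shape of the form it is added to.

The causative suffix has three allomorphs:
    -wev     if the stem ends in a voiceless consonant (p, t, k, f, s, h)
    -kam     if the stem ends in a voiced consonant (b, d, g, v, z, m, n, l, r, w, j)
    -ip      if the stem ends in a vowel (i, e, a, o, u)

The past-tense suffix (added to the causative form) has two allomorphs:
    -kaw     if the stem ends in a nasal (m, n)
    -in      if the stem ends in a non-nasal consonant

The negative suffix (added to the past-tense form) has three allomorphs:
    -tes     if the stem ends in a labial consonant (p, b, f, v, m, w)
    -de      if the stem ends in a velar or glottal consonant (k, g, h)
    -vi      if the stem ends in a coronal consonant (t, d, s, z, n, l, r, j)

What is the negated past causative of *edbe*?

*edbe* — final sound /e/ (a vowel) → -ip → *edbeip*.
The final consonant of the causative form *edbeip* is /p/, which is non-nasal, so the past-tense suffix is -in, giving *edbeipin*.
The past-tense form *edbeipin*: final consonant = /n/, coronal → -vi → *edbeipinvi*.

edbeipinvi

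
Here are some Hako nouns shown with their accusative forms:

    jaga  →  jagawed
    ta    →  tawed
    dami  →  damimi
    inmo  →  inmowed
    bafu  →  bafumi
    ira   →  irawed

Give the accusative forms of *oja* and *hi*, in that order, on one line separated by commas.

ojawed, himi

The pattern is height harmony: -mi when the last vowel of the stem is a high vowel (*dami*, *bafu*); -wed when the last vowel of the stem is a non-high vowel (*jaga*, *ta*, *inmo*, *ira*).
*oja* — last vowel /a/ (a non-high vowel) → -wed → *ojawed*.
The last vowel of *hi* is /i/, which is a high vowel, so the suffix is -mi, giving *himi*.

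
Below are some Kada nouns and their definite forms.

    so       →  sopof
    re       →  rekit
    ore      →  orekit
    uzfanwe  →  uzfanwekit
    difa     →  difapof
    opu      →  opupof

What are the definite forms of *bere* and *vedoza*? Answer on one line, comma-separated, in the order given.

berekit, vedozapof

The pattern is front/back vowel harmony: -kit when the last vowel of the stem is a front vowel (*re*, *ore*, *uzfanwe*); -pof when the last vowel of the stem is a back vowel (*so*, *difa*, *opu*).
The last vowel of *bere* is /e/, which is a front vowel, so the suffix is -kit, giving *berekit*.
The last vowel of *vedoza* is /a/, which is a back vowel, so the suffix is -pof, giving *vedozapof*.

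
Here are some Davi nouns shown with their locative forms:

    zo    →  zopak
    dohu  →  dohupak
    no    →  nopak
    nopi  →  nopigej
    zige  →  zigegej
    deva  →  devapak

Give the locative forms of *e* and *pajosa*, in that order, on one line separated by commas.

egej, pajosapak

The alternation tracks the last vowel of the stem — -gej when the last vowel of the stem is a front vowel (*nopi*, *zige*); -pak when the last vowel of the stem is a back vowel (*zo*, *dohu*, *no*, *deva*).
Since the last vowel of *e* is /e/ (a front vowel), it takes -gej, giving *egej*.
*pajosa*: last vowel = /a/, a back vowel → -pak → *pajosapak*.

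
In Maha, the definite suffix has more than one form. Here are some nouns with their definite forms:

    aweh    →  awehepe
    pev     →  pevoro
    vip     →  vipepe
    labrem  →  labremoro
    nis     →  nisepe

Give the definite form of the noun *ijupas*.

The pattern is voicing of the final consonant: -epe when the stem ends in a voiceless consonant (*aweh*, *vip*, *nis*); -oro when the stem ends in a voiced consonant (*pev*, *labrem*).
The final consonant of *ijupas* is /s/, which is voiceless, so the suffix is -epe, giving *ijupasepe*.

ijupasepe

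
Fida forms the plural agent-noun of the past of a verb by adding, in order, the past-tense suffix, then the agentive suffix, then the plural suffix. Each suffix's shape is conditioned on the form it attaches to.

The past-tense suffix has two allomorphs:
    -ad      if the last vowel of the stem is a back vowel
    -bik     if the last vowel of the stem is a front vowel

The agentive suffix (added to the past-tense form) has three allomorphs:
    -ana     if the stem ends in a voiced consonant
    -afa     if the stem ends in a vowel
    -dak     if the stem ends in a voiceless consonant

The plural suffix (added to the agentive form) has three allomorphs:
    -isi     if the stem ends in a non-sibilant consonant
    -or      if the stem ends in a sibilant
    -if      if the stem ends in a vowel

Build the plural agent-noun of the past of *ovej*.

ovejbikdakisi

Since the last vowel of *ovej* is /e/ (a front vowel), it takes -bik, giving *ovejbik*.
The past-tense form *ovejbik* — final sound /k/ (a voiceless consonant) → -dak → *ovejbikdak*.
The agentive form *ovejbikdak* — final sound /k/ (a non-sibilant consonant) → -isi → *ovejbikdakisi*.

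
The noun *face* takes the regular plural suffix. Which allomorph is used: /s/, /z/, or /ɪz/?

/ɪz/

The stem *face* ends in a sibilant (/s, z, ʃ, ʒ, tʃ, dʒ/).
The plural suffix surfaces as /ɪz/ after sibilants, /s/ after other voiceless consonants, and /z/ after other voiced sounds.
So the plural -s on *face* is pronounced /ɪz/.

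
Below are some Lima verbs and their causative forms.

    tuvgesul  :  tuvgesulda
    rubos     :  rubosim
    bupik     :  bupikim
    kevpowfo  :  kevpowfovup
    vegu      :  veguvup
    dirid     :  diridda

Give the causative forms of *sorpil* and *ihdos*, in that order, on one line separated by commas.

Looking at the final sound of each stem: -im when the stem ends in a voiceless consonant (*rubos*, *bupik*); -da when the stem ends in a voiced consonant (*tuvgesul*, *dirid*); -vup when the stem ends in a vowel (*kevpowfo*, *vegu*).
*sorpil* — final sound /l/ (a voiced consonant) → -da → *sorpilda*.
The final sound of *ihdos* is /s/, which is a voiceless consonant, so the suffix is -im, giving *ihdosim*.

sorpilda, ihdosim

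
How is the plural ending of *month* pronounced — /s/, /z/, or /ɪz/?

The stem *month* ends in a voiceless non-sibilant consonant.
The plural suffix surfaces as /ɪz/ after sibilants, /s/ after other voiceless consonants, and /z/ after other voiced sounds.
So the plural -s on *month* is pronounced /s/.

/s/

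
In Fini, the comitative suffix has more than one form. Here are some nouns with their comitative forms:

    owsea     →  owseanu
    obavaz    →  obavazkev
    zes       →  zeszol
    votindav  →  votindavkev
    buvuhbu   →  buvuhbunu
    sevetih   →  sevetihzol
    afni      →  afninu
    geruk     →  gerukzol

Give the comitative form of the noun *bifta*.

Looking at the final sound of each stem: -zol when the stem ends in a voiceless consonant (*zes*, *sevetih*, *geruk*); -kev when the stem ends in a voiced consonant (*obavaz*, *votindav*); -nu when the stem ends in a vowel (*owsea*, *buvuhbu*, *afni*).
The final sound of *bifta* is /a/, which is a vowel, so the suffix is -nu, giving *biftanu*.

biftanu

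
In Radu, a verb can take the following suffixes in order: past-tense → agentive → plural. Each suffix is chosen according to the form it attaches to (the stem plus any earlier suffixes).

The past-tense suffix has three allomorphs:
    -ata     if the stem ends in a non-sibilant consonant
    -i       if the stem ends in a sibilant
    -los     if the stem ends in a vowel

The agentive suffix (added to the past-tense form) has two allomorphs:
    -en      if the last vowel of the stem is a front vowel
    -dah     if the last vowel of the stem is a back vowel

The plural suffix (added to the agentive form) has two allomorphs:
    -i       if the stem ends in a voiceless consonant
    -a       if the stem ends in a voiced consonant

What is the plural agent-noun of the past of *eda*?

Since the final sound of *eda* is /a/ (a vowel), it takes -los, giving *edalos*.
Since the last vowel of the past-tense form *edalos* is /o/ (a back vowel), it takes -dah, giving *edalosdah*.
The agentive form *edalosdah*: final consonant = /h/, voiceless → -i → *edalosdahi*.

edalosdahi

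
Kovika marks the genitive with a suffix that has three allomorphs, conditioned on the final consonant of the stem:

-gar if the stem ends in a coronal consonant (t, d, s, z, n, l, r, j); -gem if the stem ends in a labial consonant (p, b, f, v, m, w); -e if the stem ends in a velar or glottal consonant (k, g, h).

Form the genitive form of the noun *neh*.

Since the final consonant of *neh* is /h/ (velar/glottal), it takes -e, giving *nehe*.

nehe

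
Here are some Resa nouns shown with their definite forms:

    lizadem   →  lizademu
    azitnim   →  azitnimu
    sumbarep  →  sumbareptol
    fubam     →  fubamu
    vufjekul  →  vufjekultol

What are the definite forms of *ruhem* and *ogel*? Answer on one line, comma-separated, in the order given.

ruhemu, ogeltol

The pattern is nasality of the final consonant: -u when the stem ends in a nasal (*lizadem*, *azitnim*, *fubam*); -tol when the stem ends in a non-nasal consonant (*sumbarep*, *vufjekul*).
*ruhem*: final consonant = /m/, a nasal → -u → *ruhemu*.
Since the final consonant of *ogel* is /l/ (non-nasal), it takes -tol, giving *ogeltol*.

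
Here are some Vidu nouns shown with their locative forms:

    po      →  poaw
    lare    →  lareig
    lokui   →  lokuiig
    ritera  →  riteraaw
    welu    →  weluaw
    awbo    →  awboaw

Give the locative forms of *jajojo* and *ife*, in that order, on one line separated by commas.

The pattern is front/back vowel harmony: -ig when the last vowel of the stem is a front vowel (*lare*, *lokui*); -aw when the last vowel of the stem is a back vowel (*po*, *ritera*, *welu*, *awbo*).
*jajojo* — last vowel /o/ (a back vowel) → -aw → *jajojoaw*.
Since the last vowel of *ife* is /e/ (a front vowel), it takes -ig, giving *ifeig*.

jajojoaw, ifeig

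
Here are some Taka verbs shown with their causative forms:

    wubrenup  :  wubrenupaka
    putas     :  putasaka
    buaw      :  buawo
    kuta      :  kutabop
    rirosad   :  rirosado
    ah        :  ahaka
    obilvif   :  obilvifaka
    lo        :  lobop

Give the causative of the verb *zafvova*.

The pattern is voicing of the final sound: -aka when the stem ends in a voiceless consonant (*wubrenup*, *putas*, *ah*, *obilvif*); -o when the stem ends in a voiced consonant (*buaw*, *rirosad*); -bop when the stem ends in a vowel (*kuta*, *lo*).
*zafvova*: final sound = /a/, a vowel → -bop → *zafvovabop*.

zafvovabop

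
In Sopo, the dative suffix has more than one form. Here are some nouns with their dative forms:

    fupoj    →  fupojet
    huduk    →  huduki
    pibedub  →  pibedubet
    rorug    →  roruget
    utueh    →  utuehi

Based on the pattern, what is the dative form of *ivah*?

ivahi

The alternation tracks the final consonant of the stem — -i when the stem ends in a voiceless consonant (*huduk*, *utueh*); -et when the stem ends in a voiced consonant (*fupoj*, *pibedub*, *rorug*).
*ivah* — final consonant /h/ (voiceless) → -i → *ivahi*.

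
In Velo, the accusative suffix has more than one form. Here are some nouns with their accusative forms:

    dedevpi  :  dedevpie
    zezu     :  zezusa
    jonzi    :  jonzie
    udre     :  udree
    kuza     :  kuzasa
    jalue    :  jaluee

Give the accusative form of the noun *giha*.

The alternation tracks the last vowel of the stem — -e when the last vowel of the stem is a front vowel (*dedevpi*, *jonzi*, *udre*, *jalue*); -sa when the last vowel of the stem is a back vowel (*zezu*, *kuza*).
The last vowel of *giha* is /a/, which is a back vowel, so the suffix is -sa, giving *gihasa*.

gihasa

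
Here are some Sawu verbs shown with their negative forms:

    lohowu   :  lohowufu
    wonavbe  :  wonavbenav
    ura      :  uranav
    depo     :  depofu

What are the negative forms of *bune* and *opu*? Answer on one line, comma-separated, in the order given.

bunenav, opufu

The pattern is rounding harmony: -fu when the last vowel of the stem is a rounded vowel (*lohowu*, *depo*); -nav when the last vowel of the stem is an unrounded vowel (*wonavbe*, *ura*).
*bune*: last vowel = /e/, an unrounded vowel → -nav → *bunenav*.
*opu* — last vowel /u/ (a rounded vowel) → -fu → *opufu*.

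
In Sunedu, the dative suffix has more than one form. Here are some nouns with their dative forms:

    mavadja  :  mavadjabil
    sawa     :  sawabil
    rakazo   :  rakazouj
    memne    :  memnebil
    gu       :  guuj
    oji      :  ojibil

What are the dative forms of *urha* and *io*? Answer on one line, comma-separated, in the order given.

urhabil, iouj

The suffix is conditioned by the last vowel: -uj when the last vowel of the stem is a rounded vowel (*rakazo*, *gu*); -bil when the last vowel of the stem is an unrounded vowel (*mavadja*, *sawa*, *memne*, *oji*).
*urha* — last vowel /a/ (an unrounded vowel) → -bil → *urhabil*.
The last vowel of *io* is /o/, which is a rounded vowel, so the suffix is -uj, giving *iouj*.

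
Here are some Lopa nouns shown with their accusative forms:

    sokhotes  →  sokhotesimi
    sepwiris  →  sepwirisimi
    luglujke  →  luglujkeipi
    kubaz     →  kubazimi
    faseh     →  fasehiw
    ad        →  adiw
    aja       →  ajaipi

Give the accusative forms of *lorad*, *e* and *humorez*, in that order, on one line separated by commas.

Looking at the final sound of each stem: -imi when the stem ends in a sibilant (*sokhotes*, *sepwiris*, *kubaz*); -iw when the stem ends in a non-sibilant consonant (*faseh*, *ad*); -ipi when the stem ends in a vowel (*luglujke*, *aja*).
Since the final sound of *lorad* is /d/ (a non-sibilant consonant), it takes -iw, giving *loradiw*.
The final sound of *e* is /e/, which is a vowel, so the suffix is -ipi, giving *eipi*.
The final sound of *humorez* is /z/, which is a sibilant, so the suffix is -imi, giving *humorezimi*.

loradiw, eipi, humorezimi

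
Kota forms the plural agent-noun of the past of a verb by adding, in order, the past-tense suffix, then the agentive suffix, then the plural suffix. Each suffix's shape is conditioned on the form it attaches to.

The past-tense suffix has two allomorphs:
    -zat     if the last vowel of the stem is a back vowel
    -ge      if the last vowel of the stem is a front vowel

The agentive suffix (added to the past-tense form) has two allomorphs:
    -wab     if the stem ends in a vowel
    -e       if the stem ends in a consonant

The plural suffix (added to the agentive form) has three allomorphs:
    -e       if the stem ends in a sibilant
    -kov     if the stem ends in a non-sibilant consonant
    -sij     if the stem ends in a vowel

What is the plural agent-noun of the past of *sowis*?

sowisgewabkov

Since the last vowel of *sowis* is /i/ (a front vowel), it takes -ge, giving *sowisge*.
The past-tense form *sowisge* — final sound /e/ (a vowel) → -wab → *sowisgewab*.
Since the final sound of the agentive form *sowisgewab* is /b/ (a non-sibilant consonant), it takes -kov, giving *sowisgewabkov*.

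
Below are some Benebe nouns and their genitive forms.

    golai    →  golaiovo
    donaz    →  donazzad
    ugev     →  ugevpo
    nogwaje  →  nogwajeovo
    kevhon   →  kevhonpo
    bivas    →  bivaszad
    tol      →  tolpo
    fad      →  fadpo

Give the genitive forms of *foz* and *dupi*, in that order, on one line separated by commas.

The suffix is conditioned by the final sound: -zad when the stem ends in a sibilant (*donaz*, *bivas*); -po when the stem ends in a non-sibilant consonant (*ugev*, *kevhon*, *tol*, *fad*); -ovo when the stem ends in a vowel (*golai*, *nogwaje*).
Since the final sound of *foz* is /z/ (a sibilant), it takes -zad, giving *fozzad*.
Since the final sound of *dupi* is /i/ (a vowel), it takes -ovo, giving *dupiovo*.

fozzad, dupiovo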